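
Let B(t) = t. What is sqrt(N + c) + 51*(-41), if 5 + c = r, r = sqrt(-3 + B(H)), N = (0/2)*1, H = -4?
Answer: -2091 + sqrt(-5 + I*sqrt(7)) ≈ -2090.4 + 2.3083*I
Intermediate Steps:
N = 0 (N = (0*(1/2))*1 = 0*1 = 0)
r = I*sqrt(7) (r = sqrt(-3 - 4) = sqrt(-7) = I*sqrt(7) ≈ 2.6458*I)
c = -5 + I*sqrt(7) ≈ -5.0 + 2.6458*I
sqrt(N + c) + 51*(-41) = sqrt(0 + (-5 + I*sqrt(7))) + 51*(-41) = sqrt(-5 + I*sqrt(7)) - 2091 = -2091 + sqrt(-5 + I*sqrt(7))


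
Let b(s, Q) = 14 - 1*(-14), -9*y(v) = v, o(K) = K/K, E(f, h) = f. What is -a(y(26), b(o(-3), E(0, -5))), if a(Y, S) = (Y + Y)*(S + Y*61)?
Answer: -69368/81 ≈ -856.39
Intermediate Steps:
o(K) = 1
y(v) = -v/9
b(s, Q) = 28 (b(s, Q) = 14 + 14 = 28)
a(Y, S) = 2*Y*(S + 61*Y) (a(Y, S) = (2*Y)*(S + 61*Y) = 2*Y*(S + 61*Y))
-a(y(26), b(o(-3), E(0, -5))) = -2*(-⅑*26)*(28 + 61*(-⅑*26)) = -2*(-26)*(28 + 61*(-26/9))/9 = -2*(-26)*(28 - 1586/9)/9 = -2*(-26)*(-1334)/(9*9) = -1*69368/81 = -69368/81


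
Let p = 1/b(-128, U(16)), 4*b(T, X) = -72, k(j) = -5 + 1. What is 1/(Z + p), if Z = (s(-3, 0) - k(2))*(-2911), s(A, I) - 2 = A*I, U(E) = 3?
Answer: -18/314389 ≈ -5.7254e-5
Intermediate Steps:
k(j) = -4
s(A, I) = 2 + A*I
b(T, X) = -18 (b(T, X) = (1/4)*(-72) = -18)
Z = -17466 (Z = ((2 - 3*0) - 1*(-4))*(-2911) = ((2 + 0) + 4)*(-2911) = (2 + 4)*(-2911) = 6*(-2911) = -17466)
p = -1/18 (p = 1/(-18) = -1/18 ≈ -0.055556)
1/(Z + p) = 1/(-17466 - 1/18) = 1/(-314389/18) = -18/314389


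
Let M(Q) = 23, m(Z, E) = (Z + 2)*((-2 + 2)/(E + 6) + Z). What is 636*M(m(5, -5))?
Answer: 14628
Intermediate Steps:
m(Z, E) = Z*(2 + Z) (m(Z, E) = (2 + Z)*(0/(6 + E) + Z) = (2 + Z)*(0 + Z) = (2 + Z)*Z = Z*(2 + Z))
636*M(m(5, -5)) = 636*23 = 14628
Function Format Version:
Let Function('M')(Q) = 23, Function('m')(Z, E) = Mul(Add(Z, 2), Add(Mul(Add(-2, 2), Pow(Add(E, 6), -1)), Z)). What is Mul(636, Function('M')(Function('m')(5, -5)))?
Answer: 14628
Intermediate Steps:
Function('m')(Z, E) = Mul(Z, Add(2, Z)) (Function('m')(Z, E) = Mul(Add(2, Z), Add(Mul(0, Pow(Add(6, E), -1)), Z)) = Mul(Add(2, Z), Add(0, Z)) = Mul(Add(2, Z), Z) = Mul(Z, Add(2, Z)))
Mul(636, Function('M')(Function('m')(5, -5))) = Mul(636, 23) = 14628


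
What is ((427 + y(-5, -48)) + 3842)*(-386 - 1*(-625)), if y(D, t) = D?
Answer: 1019096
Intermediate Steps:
((427 + y(-5, -48)) + 3842)*(-386 - 1*(-625)) = ((427 - 5) + 3842)*(-386 - 1*(-625)) = (422 + 3842)*(-386 + 625) = 4264*239 = 1019096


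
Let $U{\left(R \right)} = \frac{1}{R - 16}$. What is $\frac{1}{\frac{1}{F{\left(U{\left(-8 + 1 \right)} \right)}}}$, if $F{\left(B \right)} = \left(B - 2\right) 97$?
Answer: $- \frac{4559}{23} \approx -198.22$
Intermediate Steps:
$U{\left(R \right)} = \frac{1}{-16 + R}$
$F{\left(B \right)} = -194 + 97 B$ ($F{\left(B \right)} = \left(-2 + B\right) 97 = -194 + 97 B$)
$\frac{1}{\frac{1}{F{\left(U{\left(-8 + 1 \right)} \right)}}} = \frac{1}{\frac{1}{-194 + \frac{97}{-16 + \left(-8 + 1\right)}}} = \frac{1}{\frac{1}{-194 + \frac{97}{-16 - 7}}} = \frac{1}{\frac{1}{-194 + \frac{97}{-23}}} = \frac{1}{\frac{1}{-194 + 97 \left(- \frac{1}{23}\right)}} = \frac{1}{\frac{1}{-194 - \frac{97}{23}}} = \frac{1}{\frac{1}{- \frac{4559}{23}}} = \frac{1}{- \frac{23}{4559}} = - \frac{4559}{23}$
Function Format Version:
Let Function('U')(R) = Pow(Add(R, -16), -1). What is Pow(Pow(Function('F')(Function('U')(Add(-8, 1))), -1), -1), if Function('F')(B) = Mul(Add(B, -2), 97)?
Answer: Rational(-4559, 23) ≈ -198.22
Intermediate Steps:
Function('U')(R) = Pow(Add(-16, R), -1)
Function('F')(B) = Add(-194, Mul(97, B)) (Function('F')(B) = Mul(Add(-2, B), 97) = Add(-194, Mul(97, B)))
Pow(Pow(Function('F')(Function('U')(Add(-8, 1))), -1), -1) = Pow(Pow(Add(-194, Mul(97, Pow(Add(-16, Add(-8, 1)), -1))), -1), -1) = Pow(Pow(Add(-194, Mul(97, Pow(Add(-16, -7), -1))), -1), -1) = Pow(Pow(Add(-194, Mul(97, Pow(-23, -1))), -1), -1) = Pow(Pow(Add(-194, Mul(97, Rational(-1, 23))), -1), -1) = Pow(Pow(Add(-194, Rational(-97, 23)), -1), -1) = Pow(Pow(Rational(-4559, 23), -1), -1) = Pow(Rational(-23, 4559), -1) = Rational(-4559, 23)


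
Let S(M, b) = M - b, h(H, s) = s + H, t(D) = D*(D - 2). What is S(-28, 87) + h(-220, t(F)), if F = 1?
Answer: -336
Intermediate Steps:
t(D) = D*(-2 + D)
h(H, s) = H + s
S(-28, 87) + h(-220, t(F)) = (-28 - 1*87) + (-220 + 1*(-2 + 1)) = (-28 - 87) + (-220 + 1*(-1)) = -115 + (-220 - 1) = -115 - 221 = -336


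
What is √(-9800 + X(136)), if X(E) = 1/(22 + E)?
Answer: I*√244647042/158 ≈ 98.995*I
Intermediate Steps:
√(-9800 + X(136)) = √(-9800 + 1/(22 + 136)) = √(-9800 + 1/158) = √(-1548399/158) = I*√244647042/158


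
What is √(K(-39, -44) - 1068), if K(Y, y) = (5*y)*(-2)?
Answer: 2*I*√157 ≈ 25.06*I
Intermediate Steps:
K(Y, y) = -10*y
√(K(-39, -44) - 1068) = √(-10*(-44) - 1068) = √(440 - 1068) = √(-628) = 2*I*√157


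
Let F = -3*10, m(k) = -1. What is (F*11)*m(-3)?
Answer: 330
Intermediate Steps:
F = -30
(F*11)*m(-3) = -30*11*(-1) = -330*(-1) = 330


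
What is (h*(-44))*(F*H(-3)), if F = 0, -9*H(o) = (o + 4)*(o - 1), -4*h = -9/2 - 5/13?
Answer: 0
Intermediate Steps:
h = 127/104 (h = -(-9/2 - 5/13)/4 = -¼*(-127/26) = 127/104 ≈ 1.2212)
H(o) = -(-1 + o)*(4 + o)/9 (H(o) = -(o + 4)*(o - 1)/9 = -(4 + o)*(-1 + o)/9 = -(-1 + o)*(4 + o)/9)
(h*(-44))*(F*H(-3)) = ((127/104)*(-44))*(0*(4/9 - ⅓*(-3) - ⅑*(-3)²)) = -0*(4/9 + 1 - ⅑*9) = -0*(4/9 + 1 - 1) = -0*4/9 = -1397/26*0 = 0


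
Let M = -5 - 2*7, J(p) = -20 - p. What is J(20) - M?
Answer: -21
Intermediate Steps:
M = -19 (M = -5 - 14 = -19)
J(20) - M = (-20 - 1*20) - 1*(-19) = (-20 - 20) + 19 = -40 + 19 = -21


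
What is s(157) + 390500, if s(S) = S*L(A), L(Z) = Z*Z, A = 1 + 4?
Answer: 394425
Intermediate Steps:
A = 5
L(Z) = Z²
s(S) = 25*S (s(S) = S*5² = S*25 = 25*S)
s(157) + 390500 = 25*157 + 390500 = 3925 + 390500 = 394425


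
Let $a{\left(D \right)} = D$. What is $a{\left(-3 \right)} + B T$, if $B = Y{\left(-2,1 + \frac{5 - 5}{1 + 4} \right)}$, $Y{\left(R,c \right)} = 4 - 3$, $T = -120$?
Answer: $-123$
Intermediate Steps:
$Y{\left(R,c \right)} = 1$ ($Y{\left(R,c \right)} = 4 - 3 = 1$)
$B = 1$
$a{\left(-3 \right)} + B T = -3 + 1 \left(-120\right) = -3 - 120 = -123$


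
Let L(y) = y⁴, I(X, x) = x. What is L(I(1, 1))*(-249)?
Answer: -249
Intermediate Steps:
L(I(1, 1))*(-249) = 1⁴*(-249) = 1*(-249) = -249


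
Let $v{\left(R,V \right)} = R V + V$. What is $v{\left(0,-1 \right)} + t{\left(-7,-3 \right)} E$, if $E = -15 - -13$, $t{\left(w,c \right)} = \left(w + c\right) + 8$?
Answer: $3$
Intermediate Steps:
$t{\left(w,c \right)} = 8 + c + w$ ($t{\left(w,c \right)} = \left(c + w\right) + 8 = 8 + c + w$)
$E = -2$ ($E = -15 + 13 = -2$)
$v{\left(R,V \right)} = V + R V$
$v{\left(0,-1 \right)} + t{\left(-7,-3 \right)} E = - (1 + 0) + \left(8 - 3 - 7\right) \left(-2\right) = \left(-1\right) 1 - -4 = -1 + 4 = 3$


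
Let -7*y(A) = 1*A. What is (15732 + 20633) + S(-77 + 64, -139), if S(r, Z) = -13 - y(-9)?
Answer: 254455/7 ≈ 36351.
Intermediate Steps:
y(A) = -A/7
S(r, Z) = -100/7 (S(r, Z) = -13 - (-1)*(-9)/7 = -13 - 1*9/7 = -13 - 9/7 = -100/7)
(15732 + 20633) + S(-77 + 64, -139) = (15732 + 20633) - 100/7 = 36365 - 100/7 = 254455/7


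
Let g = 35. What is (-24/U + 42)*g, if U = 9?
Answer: 4130/3 ≈ 1376.7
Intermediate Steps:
(-24/U + 42)*g = (-24/9 + 42)*35 = (-24*1/9 + 42)*35 = (-8/3 + 42)*35 = (118/3)*35 = 4130/3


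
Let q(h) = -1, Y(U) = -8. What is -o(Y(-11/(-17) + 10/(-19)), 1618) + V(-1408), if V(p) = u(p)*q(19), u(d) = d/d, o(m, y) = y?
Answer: -1619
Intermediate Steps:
u(d) = 1
V(p) = -1 (V(p) = 1*(-1) = -1)
-o(Y(-11/(-17) + 10/(-19)), 1618) + V(-1408) = -1*1618 - 1 = -1618 - 1 = -1619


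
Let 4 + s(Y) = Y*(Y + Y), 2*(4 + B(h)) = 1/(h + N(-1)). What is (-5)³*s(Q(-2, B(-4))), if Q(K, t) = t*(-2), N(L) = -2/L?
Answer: -35125/2 ≈ -17563.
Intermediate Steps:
B(h) = -4 + 1/(2*(2 + h)) (B(h) = -4 + 1/(2*(h - 2/(-1))) = -4 + 1/(2*(h - 2*(-1))) = -4 + 1/(2*(h + 2)) = -4 + 1/(2*(2 + h)))
Q(K, t) = -2*t
s(Y) = -4 + 2*Y² (s(Y) = -4 + Y*(Y + Y) = -4 + Y*(2*Y) = -4 + 2*Y²)
(-5)³*s(Q(-2, B(-4))) = (-5)³*(-4 + 2*(-(-15 - 8*(-4))/(2 - 4))²) = -125*(-4 + 2*(-(-15 + 32)/(-2))²) = -125*(-4 + 2*(-(-1)*17/2)²) = -125*(-4 + 2*(-2*(-17/4))²) = -125*(-4 + 2*(17/2)²) = -125*(-4 + 2*(289/4)) = -125*(-4 + 289/2) = -125*281/2 = -35125/2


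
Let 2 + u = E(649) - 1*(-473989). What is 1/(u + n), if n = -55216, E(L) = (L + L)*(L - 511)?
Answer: 1/597895 ≈ 1.6725e-6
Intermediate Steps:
E(L) = 2*L*(-511 + L) (E(L) = (2*L)*(-511 + L) = 2*L*(-511 + L))
u = 653111 (u = -2 + (2*649*(-511 + 649) - 1*(-473989)) = -2 + (2*649*138 + 473989) = -2 + (179124 + 473989) = -2 + 653113 = 653111)
1/(u + n) = 1/(653111 - 55216) = 1/597895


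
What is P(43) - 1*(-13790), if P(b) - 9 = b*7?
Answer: 14100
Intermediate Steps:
P(b) = 9 + 7*b (P(b) = 9 + b*7 = 9 + 7*b)
P(43) - 1*(-13790) = (9 + 7*43) - 1*(-13790) = (9 + 301) + 13790 = 310 + 13790 = 14100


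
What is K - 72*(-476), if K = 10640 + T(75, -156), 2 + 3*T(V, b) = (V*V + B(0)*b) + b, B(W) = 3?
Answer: 139735/3 ≈ 46578.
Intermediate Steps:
T(V, b) = -⅔ + V²/3 + 4*b/3 (T(V, b) = -⅔ + ((V*V + 3*b) + b)/3 = -⅔ + ((V² + 3*b) + b)/3 = -⅔ + (V² + 4*b)/3 = -⅔ + (V²/3 + 4*b/3) = -⅔ + V²/3 + 4*b/3)
K = 36919/3 (K = 10640 + (-⅔ + (⅓)*75² + (4/3)*(-156)) = 10640 + (-⅔ + (⅓)*5625 - 208) = 10640 + (-⅔ + 1875 - 208) = 10640 + 4999/3 = 36919/3 ≈ 12306.)
K - 72*(-476) = 36919/3 - 72*(-476) = 36919/3 - 1*(-34272) = 36919/3 + 34272 = 139735/3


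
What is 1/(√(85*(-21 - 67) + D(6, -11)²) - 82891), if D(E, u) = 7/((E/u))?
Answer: -2984076/247353307067 - 6*I*√263351/247353307067 ≈ -1.2064e-5 - 1.2448e-8*I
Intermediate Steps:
D(E, u) = 7*u/E (D(E, u) = 7*(u/E) = 7*u/E)
1/(√(85*(-21 - 67) + D(6, -11)²) - 82891) = 1/(√(85*(-21 - 67) + (7*(-11)/6)²) - 82891) = 1/(√(85*(-88) + (7*(-11)*(⅙))²) - 82891) = 1/(√(-7480 + (-77/6)²) - 82891) = 1/(√(-7480 + 5929/36) - 82891) = 1/(√(-263351/36) - 82891) = 1/(I*√263351/6 - 82891) = 1/(-82891 + I*√263351/6)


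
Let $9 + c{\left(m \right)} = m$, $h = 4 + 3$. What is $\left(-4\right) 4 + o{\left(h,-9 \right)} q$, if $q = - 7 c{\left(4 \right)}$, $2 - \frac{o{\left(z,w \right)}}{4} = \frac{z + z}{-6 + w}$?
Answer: $\frac{1184}{3} \approx 394.67$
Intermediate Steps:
$h = 7$
$c{\left(m \right)} = -9 + m$
$o{\left(z,w \right)} = 8 - \frac{8 z}{-6 + w}$ ($o{\left(z,w \right)} = 8 - 4 \frac{z + z}{-6 + w} = 8 - 4 \frac{2 z}{-6 + w} = 8 - \frac{8 z}{-6 + w}$)
$q = 35$ ($q = - 7 \left(-9 + 4\right) = \left(-7\right) \left(-5\right) = 35$)
$\left(-4\right) 4 + o{\left(h,-9 \right)} q = \left(-4\right) 4 + \frac{8 \left(-6 - 9 - 7\right)}{-6 - 9} \cdot 35 = -16 + \frac{8 \left(-6 - 9 - 7\right)}{-15} \cdot 35 = -16 + 8 \left(- \frac{1}{15}\right) \left(-22\right) 35 = -16 + \frac{176}{15} \cdot 35 = -16 + \frac{1232}{3} = \frac{1184}{3}$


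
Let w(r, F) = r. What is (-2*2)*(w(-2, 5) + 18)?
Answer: -64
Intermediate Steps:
(-2*2)*(w(-2, 5) + 18) = (-2*2)*(-2 + 18) = -4*16 = -64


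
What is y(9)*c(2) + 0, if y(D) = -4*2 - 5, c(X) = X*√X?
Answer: -26*√2 ≈ -36.770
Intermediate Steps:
c(X) = X^(3/2)
y(D) = -13 (y(D) = -8 - 5 = -13)
y(9)*c(2) + 0 = -26*√2 + 0 = -26*√2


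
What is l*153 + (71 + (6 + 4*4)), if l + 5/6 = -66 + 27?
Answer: -12003/2 ≈ -6001.5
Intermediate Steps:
l = -239/6 (l = -⅚ + (-66 + 27) = -⅚ - 39 = -239/6 ≈ -39.833)
l*153 + (71 + (6 + 4*4)) = -239/6*153 + (71 + (6 + 4*4)) = -12189/2 + (71 + (6 + 16)) = -12189/2 + (71 + 22) = -12189/2 + 93 = -12003/2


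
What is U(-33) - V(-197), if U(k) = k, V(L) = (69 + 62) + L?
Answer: 33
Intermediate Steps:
V(L) = 131 + L
U(-33) - V(-197) = -33 - (131 - 197) = -33 - 1*(-66) = -33 + 66 = 33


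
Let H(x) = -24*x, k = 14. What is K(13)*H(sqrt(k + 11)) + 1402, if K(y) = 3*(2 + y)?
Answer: -3998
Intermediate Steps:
K(y) = 6 + 3*y
K(13)*H(sqrt(k + 11)) + 1402 = (6 + 3*13)*(-24*sqrt(14 + 11)) + 1402 = (6 + 39)*(-24*sqrt(25)) + 1402 = 45*(-24*5) + 1402 = 45*(-120) + 1402 = -5400 + 1402 = -3998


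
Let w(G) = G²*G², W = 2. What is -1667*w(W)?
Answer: -26672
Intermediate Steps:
w(G) = G⁴
-1667*w(W) = -1667*2⁴ = -1667*16 = -26672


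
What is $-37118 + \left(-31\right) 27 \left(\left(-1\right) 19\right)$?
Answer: $-21215$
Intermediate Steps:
$-37118 + \left(-31\right) 27 \left(\left(-1\right) 19\right) = -37118 - -15903 = -37118 + 15903 = -21215$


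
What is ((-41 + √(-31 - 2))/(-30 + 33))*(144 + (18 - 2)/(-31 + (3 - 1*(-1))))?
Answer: -158752/81 + 3872*I*√33/81 ≈ -1959.9 + 274.6*I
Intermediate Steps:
((-41 + √(-31 - 2))/(-30 + 33))*(144 + (18 - 2)/(-31 + (3 - 1*(-1)))) = ((-41 + √(-33))/3)*(144 + 16/(-31 + (3 + 1))) = ((-41 + I*√33)*(⅓))*(144 + 16/(-31 + 4)) = (-41/3 + I*√33/3)*(144 + 16/(-27)) = (-41/3 + I*√33/3)*(144 + 16*(-1/27)) = (-41/3 + I*√33/3)*(144 - 16/27) = (-41/3 + I*√33/3)*(3872/27) = -158752/81 + 3872*I*√33/81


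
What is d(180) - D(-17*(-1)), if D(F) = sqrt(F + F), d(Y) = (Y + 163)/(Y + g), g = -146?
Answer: 343/34 - sqrt(34) ≈ 4.2573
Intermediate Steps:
d(Y) = (163 + Y)/(-146 + Y) (d(Y) = (Y + 163)/(Y - 146) = (163 + Y)/(-146 + Y))
D(F) = sqrt(2)*sqrt(F) (D(F) = sqrt(2*F) = sqrt(2)*sqrt(F))
d(180) - D(-17*(-1)) = (163 + 180)/(-146 + 180) - sqrt(2)*sqrt(-17*(-1)) = 343/34 - sqrt(2)*sqrt(17) = (1/34)*343 - sqrt(34) = 343/34 - sqrt(34)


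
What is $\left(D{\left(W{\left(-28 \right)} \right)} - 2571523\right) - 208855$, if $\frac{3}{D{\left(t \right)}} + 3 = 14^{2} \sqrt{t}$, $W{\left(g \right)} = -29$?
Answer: $- \frac{3097544059603}{1114073} - \frac{588 i \sqrt{29}}{1114073} \approx -2.7804 \cdot 10^{6} - 0.0028423 i$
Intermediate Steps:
$D{\left(t \right)} = \frac{3}{-3 + 196 \sqrt{t}}$ ($D{\left(t \right)} = \frac{3}{-3 + 14^{2} \sqrt{t}} = \frac{3}{-3 + 196 \sqrt{t}}$)
$\left(D{\left(W{\left(-28 \right)} \right)} - 2571523\right) - 208855 = \left(\frac{3}{-3 + 196 \sqrt{-29}} - 2571523\right) - 208855 = \left(\frac{3}{-3 + 196 i \sqrt{29}} - 2571523\right) - 208855 = \left(-2571523 + \frac{3}{-3 + 196 i \sqrt{29}}\right) - 208855 = -2780378 + \frac{3}{-3 + 196 i \sqrt{29}}$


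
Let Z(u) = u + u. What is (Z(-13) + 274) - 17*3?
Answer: 197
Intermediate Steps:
Z(u) = 2*u
(Z(-13) + 274) - 17*3 = (2*(-13) + 274) - 17*3 = (-26 + 274) - 51 = 248 - 51 = 197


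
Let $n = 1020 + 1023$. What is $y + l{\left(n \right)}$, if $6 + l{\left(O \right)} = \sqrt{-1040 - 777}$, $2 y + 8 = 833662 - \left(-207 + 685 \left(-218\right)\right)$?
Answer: $\frac{983179}{2} + i \sqrt{1817} \approx 4.9159 \cdot 10^{5} + 42.626 i$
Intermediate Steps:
$n = 2043$
$y = \frac{983191}{2}$ ($y = -4 + \frac{833662 - \left(-207 + 685 \left(-218\right)\right)}{2} = -4 + \frac{833662 - \left(-207 - 149330\right)}{2} = -4 + \frac{833662 - -149537}{2} = -4 + \frac{833662 + 149537}{2} = -4 + \frac{1}{2} \cdot 983199 = -4 + \frac{983199}{2} = \frac{983191}{2} \approx 4.916 \cdot 10^{5}$)
$l{\left(O \right)} = -6 + i \sqrt{1817}$ ($l{\left(O \right)} = -6 + \sqrt{-1040 - 777} = -6 + \sqrt{-1817} = -6 + i \sqrt{1817}$)
$y + l{\left(n \right)} = \frac{983191}{2} - \left(6 - i \sqrt{1817}\right) = \frac{983179}{2} + i \sqrt{1817}$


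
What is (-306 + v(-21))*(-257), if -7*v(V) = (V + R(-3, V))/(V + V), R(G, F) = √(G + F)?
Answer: 1101245/14 - 257*I*√6/147 ≈ 78660.0 - 4.2824*I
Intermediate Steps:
R(G, F) = √(F + G)
v(V) = -(V + √(-3 + V))/(14*V) (v(V) = -(V + √(V - 3))/(7*(V + V)) = -(V + √(-3 + V))/(7*(2*V)) = -(V + √(-3 + V))*1/(2*V)/7 = -(V + √(-3 + V))/(14*V))
(-306 + v(-21))*(-257) = (-306 + (1/14)*(-1*(-21) - √(-3 - 21))/(-21))*(-257) = (-306 + (1/14)*(-1/21)*(21 - √(-24)))*(-257) = (-306 + (1/14)*(-1/21)*(21 - 2*I*√6))*(-257) = (-306 + (-1/14 + I*√6/147))*(-257) = (-4285/14 + I*√6/147)*(-257) = 1101245/14 - 257*I*√6/147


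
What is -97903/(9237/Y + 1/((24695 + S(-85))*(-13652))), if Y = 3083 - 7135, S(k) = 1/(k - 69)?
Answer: 5149100423581360012/119893839849551 ≈ 42947.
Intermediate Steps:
S(k) = 1/(-69 + k)
Y = -4052
-97903/(9237/Y + 1/((24695 + S(-85))*(-13652))) = -97903/(9237/(-4052) + 1/((24695 + 1/(-69 - 85))*(-13652))) = -97903/(9237*(-1/4052) - 1/13652/(24695 + 1/(-154))) = -97903/(-9237/4052 - 1/13652/(24695 - 1/154)) = -97903/(-9237/4052 - 1/13652/(3803029/154)) = -97903/(-9237/4052 + (154/3803029)*(-1/13652)) = -97903/(-9237/4052 - 77/25959475954) = -97903/(-119893839849551/52593898282804) = -97903*(-52593898282804/119893839849551) = 5149100423581360012/119893839849551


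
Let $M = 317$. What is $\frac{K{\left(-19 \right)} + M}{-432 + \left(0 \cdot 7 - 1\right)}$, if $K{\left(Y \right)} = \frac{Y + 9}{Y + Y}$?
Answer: $- \frac{6028}{8227} \approx -0.73271$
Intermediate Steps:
$K{\left(Y \right)} = \frac{9 + Y}{2 Y}$
$\frac{K{\left(-19 \right)} + M}{-432 + \left(0 \cdot 7 - 1\right)} = \frac{\frac{9 - 19}{2 \left(-19\right)} + 317}{-432 + \left(0 \cdot 7 - 1\right)} = \frac{\frac{1}{2} \left(- \frac{1}{19}\right) \left(-10\right) + 317}{-432 + \left(0 - 1\right)} = \frac{\frac{5}{19} + 317}{-432 - 1} = \frac{6028}{19 \left(-433\right)} = \frac{6028}{19} \left(- \frac{1}{433}\right) = - \frac{6028}{8227}$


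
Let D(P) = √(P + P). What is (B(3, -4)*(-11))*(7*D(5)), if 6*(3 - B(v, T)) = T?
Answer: -847*√10/3 ≈ -892.82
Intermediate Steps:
B(v, T) = 3 - T/6
D(P) = √2*√P (D(P) = √(2*P) = √2*√P)
(B(3, -4)*(-11))*(7*D(5)) = ((3 - ⅙*(-4))*(-11))*(7*(√2*√5)) = ((3 + ⅔)*(-11))*(7*√10) = ((11/3)*(-11))*(7*√10) = -847*√10/3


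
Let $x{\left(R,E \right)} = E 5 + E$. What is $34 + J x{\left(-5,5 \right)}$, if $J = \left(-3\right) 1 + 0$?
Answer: $-56$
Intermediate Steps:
$J = -3$ ($J = -3 + 0 = -3$)
$x{\left(R,E \right)} = 6 E$ ($x{\left(R,E \right)} = 5 E + E = 6 E$)
$34 + J x{\left(-5,5 \right)} = 34 - 3 \cdot 6 \cdot 5 = 34 - 90 = -56$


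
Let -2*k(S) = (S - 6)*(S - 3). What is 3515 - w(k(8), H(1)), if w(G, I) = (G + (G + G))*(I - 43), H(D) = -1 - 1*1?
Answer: 2840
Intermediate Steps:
H(D) = -2 (H(D) = -1 - 1 = -2)
k(S) = -(-6 + S)*(-3 + S)/2 (k(S) = -(S - 6)*(S - 3)/2 = -(-6 + S)*(-3 + S)/2)
w(G, I) = 3*G*(-43 + I) (w(G, I) = (G + 2*G)*(-43 + I) = (3*G)*(-43 + I) = 3*G*(-43 + I))
3515 - w(k(8), H(1)) = 3515 - 3*(-9 - ½*8² + (9/2)*8)*(-43 - 2) = 3515 - 3*(-9 - ½*64 + 36)*(-45) = 3515 - 3*(-9 - 32 + 36)*(-45) = 3515 - 3*(-5)*(-45) = 3515 - 1*675 = 3515 - 675 = 2840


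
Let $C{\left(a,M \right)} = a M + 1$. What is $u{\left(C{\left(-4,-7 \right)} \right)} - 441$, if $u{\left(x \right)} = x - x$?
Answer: $-441$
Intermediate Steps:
$C{\left(a,M \right)} = 1 + M a$ ($C{\left(a,M \right)} = M a + 1 = 1 + M a$)
$u{\left(x \right)} = 0$
$u{\left(C{\left(-4,-7 \right)} \right)} - 441 = 0 - 441 = -441$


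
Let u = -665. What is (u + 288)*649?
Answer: -244673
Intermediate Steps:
(u + 288)*649 = (-665 + 288)*649 = -377*649 = -244673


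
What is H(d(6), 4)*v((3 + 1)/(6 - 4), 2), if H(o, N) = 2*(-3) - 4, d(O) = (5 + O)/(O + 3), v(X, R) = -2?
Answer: 20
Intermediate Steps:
d(O) = (5 + O)/(3 + O)
H(o, N) = -10 (H(o, N) = -6 - 4 = -10)
H(d(6), 4)*v((3 + 1)/(6 - 4), 2) = -10*(-2) = 20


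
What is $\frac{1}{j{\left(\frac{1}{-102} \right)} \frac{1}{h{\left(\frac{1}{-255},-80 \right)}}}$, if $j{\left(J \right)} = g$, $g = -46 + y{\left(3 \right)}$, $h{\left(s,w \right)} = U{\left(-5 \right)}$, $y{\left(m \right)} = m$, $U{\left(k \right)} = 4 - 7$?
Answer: $\frac{3}{43} \approx 0.069767$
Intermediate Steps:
$U{\left(k \right)} = -3$
$h{\left(s,w \right)} = -3$
$g = -43$ ($g = -46 + 3 = -43$)
$j{\left(J \right)} = -43$
$\frac{1}{j{\left(\frac{1}{-102} \right)} \frac{1}{h{\left(\frac{1}{-255},-80 \right)}}} = \frac{1}{\left(-43\right) \frac{1}{-3}} = \frac{1}{\left(-43\right) \left(- \frac{1}{3}\right)} = \frac{1}{\frac{43}{3}} = \frac{3}{43}$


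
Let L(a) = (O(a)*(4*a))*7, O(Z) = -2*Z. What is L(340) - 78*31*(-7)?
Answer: -6456674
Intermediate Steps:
L(a) = -56*a² (L(a) = ((-2*a)*(4*a))*7 = -8*a²*7 = -56*a²)
L(340) - 78*31*(-7) = -56*340² - 78*31*(-7) = -56*115600 - 2418*(-7) = -6473600 + 16926 = -6456674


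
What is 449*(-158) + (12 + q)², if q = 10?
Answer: -70458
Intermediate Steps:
449*(-158) + (12 + q)² = 449*(-158) + (12 + 10)² = -70942 + 22² = -70942 + 484 = -70458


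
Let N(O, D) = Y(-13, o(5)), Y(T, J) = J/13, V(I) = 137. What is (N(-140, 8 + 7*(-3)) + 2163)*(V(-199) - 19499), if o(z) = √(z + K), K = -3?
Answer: -41880006 - 19362*√2/13 ≈ -4.1882e+7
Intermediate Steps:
o(z) = √(-3 + z) (o(z) = √(z - 3) = √(-3 + z))
Y(T, J) = J/13 (Y(T, J) = J*(1/13) = J/13)
N(O, D) = √2/13 (N(O, D) = √(-3 + 5)/13 = √2/13)
(N(-140, 8 + 7*(-3)) + 2163)*(V(-199) - 19499) = (√2/13 + 2163)*(137 - 19499) = (2163 + √2/13)*(-19362) = -41880006 - 19362*√2/13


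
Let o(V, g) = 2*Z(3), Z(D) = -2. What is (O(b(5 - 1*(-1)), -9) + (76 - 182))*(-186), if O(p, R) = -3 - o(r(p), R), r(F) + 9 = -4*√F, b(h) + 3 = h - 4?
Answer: 19530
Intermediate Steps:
b(h) = -7 + h (b(h) = -3 + (h - 4) = -3 + (-4 + h) = -7 + h)
r(F) = -9 - 4*√F
o(V, g) = -4 (o(V, g) = 2*(-2) = -4)
O(p, R) = 1 (O(p, R) = -3 - 1*(-4) = -3 + 4 = 1)
(O(b(5 - 1*(-1)), -9) + (76 - 182))*(-186) = (1 + (76 - 182))*(-186) = (1 - 106)*(-186) = -105*(-186) = 19530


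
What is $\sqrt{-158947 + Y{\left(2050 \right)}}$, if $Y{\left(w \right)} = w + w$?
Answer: $i \sqrt{154847} \approx 393.51 i$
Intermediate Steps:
$Y{\left(w \right)} = 2 w$
$\sqrt{-158947 + Y{\left(2050 \right)}} = \sqrt{-158947 + 2 \cdot 2050} = \sqrt{-158947 + 4100} = \sqrt{-154847} = i \sqrt{154847}$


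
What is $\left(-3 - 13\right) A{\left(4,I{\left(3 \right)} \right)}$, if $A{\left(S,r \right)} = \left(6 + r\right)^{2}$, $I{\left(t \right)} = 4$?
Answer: $-1600$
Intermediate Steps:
$\left(-3 - 13\right) A{\left(4,I{\left(3 \right)} \right)} = \left(-3 - 13\right) \left(6 + 4\right)^{2} = - 16 \cdot 10^{2} = \left(-16\right) 100 = -1600$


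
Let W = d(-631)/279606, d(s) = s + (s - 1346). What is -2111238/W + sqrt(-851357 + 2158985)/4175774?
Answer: 147578703057/652 + 3*sqrt(36323)/2087887 ≈ 2.2635e+8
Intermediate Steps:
d(s) = -1346 + 2*s (d(s) = s + (-1346 + s) = -1346 + 2*s)
W = -1304/139803 (W = (-1346 + 2*(-631))/279606 = (-1346 - 1262)*(1/279606) = -2608*1/279606 = -1304/139803 ≈ -0.0093274)
-2111238/W + sqrt(-851357 + 2158985)/4175774 = -2111238/(-1304/139803) + sqrt(-851357 + 2158985)/4175774 = -2111238*(-139803/1304) + sqrt(1307628)*(1/4175774) = 147578703057/652 + (6*sqrt(36323))*(1/4175774) = 147578703057/652 + 3*sqrt(36323)/2087887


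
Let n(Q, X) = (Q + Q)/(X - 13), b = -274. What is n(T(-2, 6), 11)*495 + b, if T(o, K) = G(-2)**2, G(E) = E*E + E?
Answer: -2254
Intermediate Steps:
G(E) = E + E**2 (G(E) = E**2 + E = E + E**2)
T(o, K) = 4 (T(o, K) = (-2*(1 - 2))**2 = (-2*(-1))**2 = 2**2 = 4)
n(Q, X) = 2*Q/(-13 + X) (n(Q, X) = (2*Q)/(-13 + X) = 2*Q/(-13 + X))
n(T(-2, 6), 11)*495 + b = (2*4/(-13 + 11))*495 - 274 = (2*4/(-2))*495 - 274 = (2*4*(-1/2))*495 - 274 = -4*495 - 274 = -1980 - 274 = -2254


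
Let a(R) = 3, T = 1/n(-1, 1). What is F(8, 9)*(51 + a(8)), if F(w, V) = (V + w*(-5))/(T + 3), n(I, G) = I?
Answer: -837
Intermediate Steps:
T = -1 (T = 1/(-1) = -1)
F(w, V) = V/2 - 5*w/2 (F(w, V) = (V + w*(-5))/(-1 + 3) = (V - 5*w)/2 = (V - 5*w)*(1/2) = V/2 - 5*w/2)
F(8, 9)*(51 + a(8)) = ((1/2)*9 - 5/2*8)*(51 + 3) = (9/2 - 20)*54 = -31/2*54 = -837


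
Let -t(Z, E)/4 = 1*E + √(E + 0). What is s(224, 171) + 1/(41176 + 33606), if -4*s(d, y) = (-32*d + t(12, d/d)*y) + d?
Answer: 155396997/74782 ≈ 2078.0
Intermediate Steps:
t(Z, E) = -4*E - 4*√E (t(Z, E) = -4*(1*E + √(E + 0)) = -4*(E + √E) = -4*E - 4*√E)
s(d, y) = 2*y + 31*d/4 (s(d, y) = -((-32*d + (-4*d/d - 4*√1)*y) + d)/4 = -((-32*d + (-4*1 - 4*√1)*y) + d)/4 = -((-32*d + (-4 - 4*1)*y) + d)/4 = -((-32*d + (-4 - 4)*y) + d)/4 = -((-32*d - 8*y) + d)/4 = -(-31*d - 8*y)/4 = 2*y + 31*d/4)
s(224, 171) + 1/(41176 + 33606) = (2*171 + (31/4)*224) + 1/(41176 + 33606) = (342 + 1736) + 1/74782 = 2078 + 1/74782 = 155396997/74782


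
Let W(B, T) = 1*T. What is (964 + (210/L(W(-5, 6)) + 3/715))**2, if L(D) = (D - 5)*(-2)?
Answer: 377226899344/511225 ≈ 7.3789e+5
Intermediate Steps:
W(B, T) = T
L(D) = 10 - 2*D (L(D) = (-5 + D)*(-2) = 10 - 2*D)
(964 + (210/L(W(-5, 6)) + 3/715))**2 = (964 + (210/(10 - 2*6) + 3/715))**2 = (964 + (210/(10 - 12) + 3*(1/715)))**2 = (964 + (210/(-2) + 3/715))**2 = (964 + (210*(-1/2) + 3/715))**2 = (964 + (-105 + 3/715))**2 = (964 - 75072/715)**2 = (614188/715)**2 = 377226899344/511225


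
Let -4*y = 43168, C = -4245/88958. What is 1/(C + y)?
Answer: -88958/960038981 ≈ -9.2661e-5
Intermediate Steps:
C = -4245/88958 (C = -4245*1/88958 = -4245/88958 ≈ -0.047719)
y = -10792 (y = -¼*43168 = -10792)
1/(C + y) = 1/(-4245/88958 - 10792) = 1/(-960038981/88958) = -88958/960038981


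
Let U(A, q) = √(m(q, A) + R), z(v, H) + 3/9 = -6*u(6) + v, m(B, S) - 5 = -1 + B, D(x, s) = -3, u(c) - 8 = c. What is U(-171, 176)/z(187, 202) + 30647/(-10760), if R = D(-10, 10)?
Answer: -30647/10760 + 3*√177/308 ≈ -2.7186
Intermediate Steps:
u(c) = 8 + c
m(B, S) = 4 + B (m(B, S) = 5 + (-1 + B) = 4 + B)
R = -3
z(v, H) = -253/3 + v (z(v, H) = -⅓ + (-6*(8 + 6) + v) = -⅓ + (-6*14 + v) = -⅓ + (-84 + v) = -253/3 + v)
U(A, q) = √(1 + q) (U(A, q) = √((4 + q) - 3) = √(1 + q))
U(-171, 176)/z(187, 202) + 30647/(-10760) = √(1 + 176)/(-253/3 + 187) + 30647/(-10760) = √177/(308/3) + 30647*(-1/10760) = √177*(3/308) - 30647/10760 = 3*√177/308 - 30647/10760 = -30647/10760 + 3*√177/308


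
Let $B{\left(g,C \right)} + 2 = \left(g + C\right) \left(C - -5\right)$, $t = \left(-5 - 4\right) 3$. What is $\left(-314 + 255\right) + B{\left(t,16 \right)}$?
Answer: $-292$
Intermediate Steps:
$t = -27$ ($t = \left(-9\right) 3 = -27$)
$B{\left(g,C \right)} = -2 + \left(5 + C\right) \left(C + g\right)$ ($B{\left(g,C \right)} = -2 + \left(g + C\right) \left(C - -5\right) = -2 + \left(C + g\right) \left(C + \left(-4 + 9\right)\right) = -2 + \left(C + g\right) \left(C + 5\right) = -2 + \left(C + g\right) \left(5 + C\right) = -2 + \left(5 + C\right) \left(C + g\right)$)
$\left(-314 + 255\right) + B{\left(t,16 \right)} = \left(-314 + 255\right) + \left(-2 + 16^{2} + 5 \cdot 16 + 5 \left(-27\right) + 16 \left(-27\right)\right) = -59 - 233 = -292$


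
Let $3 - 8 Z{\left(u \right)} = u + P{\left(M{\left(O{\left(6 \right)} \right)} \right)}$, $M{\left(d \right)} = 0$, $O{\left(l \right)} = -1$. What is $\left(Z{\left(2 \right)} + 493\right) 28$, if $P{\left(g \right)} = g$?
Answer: $\frac{27615}{2} \approx 13808.0$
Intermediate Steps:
$Z{\left(u \right)} = \frac{3}{8} - \frac{u}{8}$ ($Z{\left(u \right)} = \frac{3}{8} - \frac{u + 0}{8} = \frac{3}{8} - \frac{u}{8}$)
$\left(Z{\left(2 \right)} + 493\right) 28 = \left(\left(\frac{3}{8} - \frac{1}{4}\right) + 493\right) 28 = \left(\frac{1}{8} + 493\right) 28 = \frac{3945}{8} \cdot 28 = \frac{27615}{2}$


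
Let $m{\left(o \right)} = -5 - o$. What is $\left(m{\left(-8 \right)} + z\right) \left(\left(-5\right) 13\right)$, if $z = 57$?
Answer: $-3900$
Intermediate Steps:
$\left(m{\left(-8 \right)} + z\right) \left(\left(-5\right) 13\right) = \left(\left(-5 - -8\right) + 57\right) \left(\left(-5\right) 13\right) = \left(\left(-5 + 8\right) + 57\right) \left(-65\right) = \left(3 + 57\right) \left(-65\right) = 60 \left(-65\right) = -3900$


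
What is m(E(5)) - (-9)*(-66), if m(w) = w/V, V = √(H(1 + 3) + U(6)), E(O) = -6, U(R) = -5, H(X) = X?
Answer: -594 + 6*I ≈ -594.0 + 6.0*I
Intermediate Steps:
V = I (V = √((1 + 3) - 5) = √(4 - 5) = √(-1) = I ≈ 1.0*I)
m(w) = -I*w (m(w) = w/I = w*(-I) = -I*w)
m(E(5)) - (-9)*(-66) = -1*I*(-6) - (-9)*(-66) = 6*I - 1*594 = 6*I - 594 = -594 + 6*I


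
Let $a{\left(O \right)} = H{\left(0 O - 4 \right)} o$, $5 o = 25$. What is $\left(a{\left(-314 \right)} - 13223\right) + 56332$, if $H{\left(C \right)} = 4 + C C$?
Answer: $43209$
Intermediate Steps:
$o = 5$ ($o = \frac{1}{5} \cdot 25 = 5$)
$H{\left(C \right)} = 4 + C^{2}$
$a{\left(O \right)} = 100$ ($a{\left(O \right)} = \left(4 + \left(0 O - 4\right)^{2}\right) 5 = \left(4 + \left(0 - 4\right)^{2}\right) 5 = \left(4 + \left(-4\right)^{2}\right) 5 = \left(4 + 16\right) 5 = 20 \cdot 5 = 100$)
$\left(a{\left(-314 \right)} - 13223\right) + 56332 = \left(100 - 13223\right) + 56332 = -13123 + 56332 = 43209$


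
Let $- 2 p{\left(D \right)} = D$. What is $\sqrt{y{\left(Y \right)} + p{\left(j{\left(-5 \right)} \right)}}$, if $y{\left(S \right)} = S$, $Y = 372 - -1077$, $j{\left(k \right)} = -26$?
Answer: $\sqrt{1462} \approx 38.236$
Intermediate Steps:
$Y = 1449$ ($Y = 372 + 1077 = 1449$)
$p{\left(D \right)} = - \frac{D}{2}$
$\sqrt{y{\left(Y \right)} + p{\left(j{\left(-5 \right)} \right)}} = \sqrt{1449 - -13} = \sqrt{1449 + 13} = \sqrt{1462}$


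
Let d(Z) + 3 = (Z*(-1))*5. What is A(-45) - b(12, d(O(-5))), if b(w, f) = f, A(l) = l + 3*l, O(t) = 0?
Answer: -177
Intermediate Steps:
A(l) = 4*l
d(Z) = -3 - 5*Z (d(Z) = -3 + (Z*(-1))*5 = -3 - Z*5 = -3 - 5*Z)
A(-45) - b(12, d(O(-5))) = 4*(-45) - (-3 - 5*0) = -180 - (-3 + 0) = -180 - 1*(-3) = -180 + 3 = -177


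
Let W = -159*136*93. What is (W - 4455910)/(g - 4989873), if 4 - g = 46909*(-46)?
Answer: 6466942/2832055 ≈ 2.2835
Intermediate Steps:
g = 2157818 (g = 4 - 46909*(-46) = 4 - 1*(-2157814) = 4 + 2157814 = 2157818)
W = -2011032 (W = -21624*93 = -2011032)
(W - 4455910)/(g - 4989873) = (-2011032 - 4455910)/(2157818 - 4989873) = -6466942/(-2832055) = -6466942*(-1/2832055) = 6466942/2832055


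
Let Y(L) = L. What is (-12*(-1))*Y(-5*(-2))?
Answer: 120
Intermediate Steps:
(-12*(-1))*Y(-5*(-2)) = (-12*(-1))*(-5*(-2)) = 12*10 = 120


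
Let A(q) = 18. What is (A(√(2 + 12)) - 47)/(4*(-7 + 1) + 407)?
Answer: -29/383 ≈ -0.075718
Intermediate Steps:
(A(√(2 + 12)) - 47)/(4*(-7 + 1) + 407) = (18 - 47)/(4*(-7 + 1) + 407) = -29/(4*(-6) + 407) = -29/(-24 + 407) = -29/383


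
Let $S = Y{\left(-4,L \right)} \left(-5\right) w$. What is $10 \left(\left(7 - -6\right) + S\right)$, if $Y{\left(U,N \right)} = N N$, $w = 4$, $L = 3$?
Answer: $-1670$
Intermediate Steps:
$Y{\left(U,N \right)} = N^{2}$
$S = -180$ ($S = 3^{2} \left(-5\right) 4 = 9 \left(-5\right) 4 = \left(-45\right) 4 = -180$)
$10 \left(\left(7 - -6\right) + S\right) = 10 \left(\left(7 - -6\right) - 180\right) = 10 \left(\left(7 + 6\right) - 180\right) = 10 \left(13 - 180\right) = 10 \left(-167\right) = -1670$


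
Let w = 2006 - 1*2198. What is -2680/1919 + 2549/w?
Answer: -5406091/368448 ≈ -14.673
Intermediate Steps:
w = -192 (w = 2006 - 2198 = -192)
-2680/1919 + 2549/w = -2680/1919 + 2549/(-192) = -2680*1/1919 + 2549*(-1/192) = -2680/1919 - 2549/192 = -5406091/368448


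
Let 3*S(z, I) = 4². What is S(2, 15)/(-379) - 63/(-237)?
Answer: 22613/89823 ≈ 0.25175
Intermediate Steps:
S(z, I) = 16/3 (S(z, I) = (⅓)*4² = (⅓)*16 = 16/3)
S(2, 15)/(-379) - 63/(-237) = (16/3)/(-379) - 63/(-237) = (16/3)*(-1/379) - 63*(-1/237) = -16/1137 + 21/79 = 22613/89823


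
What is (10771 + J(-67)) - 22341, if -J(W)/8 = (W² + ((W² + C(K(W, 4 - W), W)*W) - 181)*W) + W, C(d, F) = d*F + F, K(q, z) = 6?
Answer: 19104870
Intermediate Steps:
C(d, F) = F + F*d (C(d, F) = F*d + F = F + F*d)
J(W) = -8*W - 8*W² - 8*W*(-181 + 8*W²) (J(W) = -8*((W² + ((W² + (W*(1 + 6))*W) - 181)*W) + W) = -8*((W² + ((W² + (W*7)*W) - 181)*W) + W) = -8*((W² + ((W² + (7*W)*W) - 181)*W) + W) = -8*((W² + ((W² + 7*W²) - 181)*W) + W) = -8*((W² + (8*W² - 181)*W) + W) = -8*((W² + (-181 + 8*W²)*W) + W) = -8*((W² + W*(-181 + 8*W²)) + W) = -8*(W + W² + W*(-181 + 8*W²)) = -8*W - 8*W² - 8*W*(-181 + 8*W²))
(10771 + J(-67)) - 22341 = (10771 + 8*(-67)*(180 - 1*(-67) - 8*(-67)²)) - 22341 = (10771 + 8*(-67)*(180 + 67 - 8*4489)) - 22341 = (10771 + 8*(-67)*(180 + 67 - 35912)) - 22341 = (10771 + 8*(-67)*(-35665)) - 22341 = (10771 + 19116440) - 22341 = 19127211 - 22341 = 19104870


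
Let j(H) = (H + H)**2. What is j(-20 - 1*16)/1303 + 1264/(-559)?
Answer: 1250864/728377 ≈ 1.7173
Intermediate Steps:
j(H) = 4*H**2 (j(H) = (2*H)**2 = 4*H**2)
j(-20 - 1*16)/1303 + 1264/(-559) = (4*(-20 - 1*16)**2)/1303 + 1264/(-559) = (4*(-20 - 16)**2)*(1/1303) + 1264*(-1/559) = (4*(-36)**2)*(1/1303) - 1264/559 = (4*1296)*(1/1303) - 1264/559 = 5184*(1/1303) - 1264/559 = 5184/1303 - 1264/559 = 1250864/728377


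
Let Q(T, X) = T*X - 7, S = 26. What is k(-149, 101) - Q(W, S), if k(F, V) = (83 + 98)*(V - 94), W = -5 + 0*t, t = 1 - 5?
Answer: 1404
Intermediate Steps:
t = -4
W = -5 (W = -5 + 0*(-4) = -5 + 0 = -5)
k(F, V) = -17014 + 181*V (k(F, V) = 181*(-94 + V) = -17014 + 181*V)
Q(T, X) = -7 + T*X
k(-149, 101) - Q(W, S) = (-17014 + 181*101) - (-7 - 5*26) = (-17014 + 18281) - (-7 - 130) = 1267 - 1*(-137) = 1267 + 137 = 1404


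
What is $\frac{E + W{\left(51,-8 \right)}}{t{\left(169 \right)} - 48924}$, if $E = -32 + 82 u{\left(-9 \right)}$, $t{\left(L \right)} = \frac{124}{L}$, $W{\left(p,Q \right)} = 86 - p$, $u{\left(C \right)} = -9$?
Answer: $\frac{124215}{8268032} \approx 0.015024$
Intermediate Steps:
$E = -770$ ($E = -32 + 82 \left(-9\right) = -32 - 738 = -770$)
$\frac{E + W{\left(51,-8 \right)}}{t{\left(169 \right)} - 48924} = \frac{-770 + \left(86 - 51\right)}{\frac{124}{169} - 48924} = \frac{-770 + \left(86 - 51\right)}{124 \cdot \frac{1}{169} - 48924} = \frac{-770 + 35}{\frac{124}{169} - 48924} = - \frac{735}{- \frac{8268032}{169}} = \left(-735\right) \left(- \frac{169}{8268032}\right) = \frac{124215}{8268032}$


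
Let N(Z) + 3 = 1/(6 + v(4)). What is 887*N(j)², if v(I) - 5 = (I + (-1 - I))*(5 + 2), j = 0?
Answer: 107327/16 ≈ 6707.9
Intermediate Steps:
v(I) = -2 (v(I) = 5 + (I + (-1 - I))*(5 + 2) = 5 - 1*7 = 5 - 7 = -2)
N(Z) = -11/4 (N(Z) = -3 + 1/(6 - 2) = -3 + 1/4 = -3 + ¼ = -11/4)
887*N(j)² = 887*(-11/4)² = 887*(121/16) = 107327/16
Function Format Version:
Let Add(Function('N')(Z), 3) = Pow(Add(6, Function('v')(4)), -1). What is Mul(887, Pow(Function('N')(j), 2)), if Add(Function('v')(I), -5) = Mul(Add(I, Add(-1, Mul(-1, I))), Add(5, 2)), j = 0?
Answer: Rational(107327, 16) ≈ 6707.9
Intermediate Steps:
Function('v')(I) = -2 (Function('v')(I) = Add(5, Mul(Add(I, Add(-1, Mul(-1, I))), Add(5, 2))) = Add(5, Mul(-1, 7)) = Add(5, -7) = -2)
Function('N')(Z) = Rational(-11, 4) (Function('N')(Z) = Add(-3, Pow(Add(6, -2), -1)) = Add(-3, Pow(4, -1)) = Add(-3, Rational(1, 4)) = Rational(-11, 4))
Mul(887, Pow(Function('N')(j), 2)) = Mul(887, Pow(Rational(-11, 4), 2)) = Mul(887, Rational(121, 16)) = Rational(107327, 16)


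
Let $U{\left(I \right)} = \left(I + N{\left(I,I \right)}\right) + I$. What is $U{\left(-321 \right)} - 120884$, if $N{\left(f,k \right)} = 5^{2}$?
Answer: $-121501$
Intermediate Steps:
$N{\left(f,k \right)} = 25$
$U{\left(I \right)} = 25 + 2 I$ ($U{\left(I \right)} = \left(I + 25\right) + I = \left(25 + I\right) + I = 25 + 2 I$)
$U{\left(-321 \right)} - 120884 = \left(25 + 2 \left(-321\right)\right) - 120884 = \left(25 - 642\right) - 120884 = -617 - 120884 = -121501$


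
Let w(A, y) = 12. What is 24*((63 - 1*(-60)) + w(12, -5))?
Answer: 3240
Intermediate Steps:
24*((63 - 1*(-60)) + w(12, -5)) = 24*((63 - 1*(-60)) + 12) = 24*((63 + 60) + 12) = 24*(123 + 12) = 24*135 = 3240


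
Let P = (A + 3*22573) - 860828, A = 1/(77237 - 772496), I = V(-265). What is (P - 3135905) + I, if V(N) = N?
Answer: -2731866588262/695259 ≈ -3.9293e+6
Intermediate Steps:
I = -265
A = -1/695259 (A = 1/(-695259) = -1/695259 ≈ -1.4383e-6)
P = -551416170232/695259 (P = (-1/695259 + 3*22573) - 860828 = (-1/695259 + 67719) - 860828 = 47082244220/695259 - 860828 = -551416170232/695259 ≈ -7.9311e+5)
(P - 3135905) + I = (-551416170232/695259 - 3135905) - 265 = -2731682344627/695259 - 265 = -2731866588262/695259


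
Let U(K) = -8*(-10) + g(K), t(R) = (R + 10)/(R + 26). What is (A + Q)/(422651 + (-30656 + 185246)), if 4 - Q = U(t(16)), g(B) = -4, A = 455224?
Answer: 455152/577241 ≈ 0.78850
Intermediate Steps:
t(R) = (10 + R)/(26 + R)
U(K) = 76 (U(K) = -8*(-10) - 4 = 80 - 4 = 76)
Q = -72 (Q = 4 - 1*76 = 4 - 76 = -72)
(A + Q)/(422651 + (-30656 + 185246)) = (455224 - 72)/(422651 + (-30656 + 185246)) = 455152/(422651 + 154590) = 455152/577241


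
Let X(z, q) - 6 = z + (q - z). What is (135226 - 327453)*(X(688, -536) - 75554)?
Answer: 14625399068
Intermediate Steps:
X(z, q) = 6 + q (X(z, q) = 6 + (z + (q - z)) = 6 + q)
(135226 - 327453)*(X(688, -536) - 75554) = (135226 - 327453)*((6 - 536) - 75554) = -192227*(-530 - 75554) = -192227*(-76084) = 14625399068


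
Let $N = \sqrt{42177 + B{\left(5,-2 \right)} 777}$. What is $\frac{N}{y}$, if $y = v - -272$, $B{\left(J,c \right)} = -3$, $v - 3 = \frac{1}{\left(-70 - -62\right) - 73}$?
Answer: $\frac{81 \sqrt{39846}}{22274} \approx 0.7259$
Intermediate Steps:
$v = \frac{242}{81}$ ($v = 3 + \frac{1}{\left(-70 - -62\right) - 73} = 3 + \frac{1}{\left(-70 + 62\right) - 73} = 3 + \frac{1}{-8 - 73} = 3 + \frac{1}{-81} = 3 - \frac{1}{81} = \frac{242}{81} \approx 2.9877$)
$N = \sqrt{39846}$ ($N = \sqrt{42177 - 2331} = \sqrt{39846} \approx 199.61$)
$y = \frac{22274}{81}$ ($y = \frac{242}{81} - -272 = \frac{242}{81} + 272 = \frac{22274}{81} \approx 274.99$)
$\frac{N}{y} = \frac{\sqrt{39846}}{\frac{22274}{81}} = \sqrt{39846} \cdot \frac{81}{22274} = \frac{81 \sqrt{39846}}{22274}$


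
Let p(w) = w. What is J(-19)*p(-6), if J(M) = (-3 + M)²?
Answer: -2904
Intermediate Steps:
J(-19)*p(-6) = (-3 - 19)²*(-6) = (-22)²*(-6) = 484*(-6) = -2904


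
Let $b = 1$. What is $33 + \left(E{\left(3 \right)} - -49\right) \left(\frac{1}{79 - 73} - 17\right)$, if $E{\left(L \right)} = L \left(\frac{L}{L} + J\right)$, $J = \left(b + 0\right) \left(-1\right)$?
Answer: $- \frac{4751}{6} \approx -791.83$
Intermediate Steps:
$J = -1$ ($J = \left(1 + 0\right) \left(-1\right) = 1 \left(-1\right) = -1$)
$E{\left(L \right)} = 0$ ($E{\left(L \right)} = L \left(\frac{L}{L} - 1\right) = L \left(1 - 1\right) = L 0 = 0$)
$33 + \left(E{\left(3 \right)} - -49\right) \left(\frac{1}{79 - 73} - 17\right) = 33 + \left(0 - -49\right) \left(\frac{1}{79 - 73} - 17\right) = 33 + \left(0 + 49\right) \left(\frac{1}{6} - 17\right) = 33 + 49 \left(\frac{1}{6} - 17\right) = 33 + 49 \left(- \frac{101}{6}\right) = 33 - \frac{4949}{6} = - \frac{4751}{6}$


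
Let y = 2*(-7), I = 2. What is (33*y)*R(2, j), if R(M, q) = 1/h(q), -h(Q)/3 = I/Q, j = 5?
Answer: 385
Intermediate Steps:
h(Q) = -6/Q
R(M, q) = -q/6 (R(M, q) = 1/(-6/q) = -q/6)
y = -14
(33*y)*R(2, j) = (33*(-14))*(-⅙*5) = -462*(-⅚) = 385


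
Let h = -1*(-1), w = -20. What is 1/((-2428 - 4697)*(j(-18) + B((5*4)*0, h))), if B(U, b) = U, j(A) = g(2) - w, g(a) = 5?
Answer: -1/178125 ≈ -5.6140e-6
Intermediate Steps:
h = 1
j(A) = 25 (j(A) = 5 - 1*(-20) = 5 + 20 = 25)
1/((-2428 - 4697)*(j(-18) + B((5*4)*0, h))) = 1/((-2428 - 4697)*(25 + (5*4)*0)) = 1/(-7125*(25 + 20*0)) = 1/(-7125*(25 + 0)) = 1/(-7125*25) = 1/(-178125) = -1/178125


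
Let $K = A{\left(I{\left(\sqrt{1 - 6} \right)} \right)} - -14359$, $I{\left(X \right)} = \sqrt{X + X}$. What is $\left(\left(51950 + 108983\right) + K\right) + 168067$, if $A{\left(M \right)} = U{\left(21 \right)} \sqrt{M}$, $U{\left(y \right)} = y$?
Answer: $343359 + 21 \sqrt[4]{2} \sqrt[8]{5} \sqrt[4]{i} \approx 3.4339 \cdot 10^{5} + 11.687 i$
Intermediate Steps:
$I{\left(X \right)} = \sqrt{2} \sqrt{X}$ ($I{\left(X \right)} = \sqrt{2 X} = \sqrt{2} \sqrt{X}$)
$A{\left(M \right)} = 21 \sqrt{M}$
$K = 14359 + 21 \sqrt[4]{2} \sqrt[8]{5} \sqrt[4]{i}$ ($K = 21 \sqrt{\sqrt{2} \sqrt{\sqrt{1 - 6}}} - -14359 = 21 \sqrt{\sqrt{2} \sqrt{\sqrt{-5}}} + 14359 = 21 \sqrt{\sqrt{2} \sqrt{i \sqrt{5}}} + 14359 = 21 \sqrt{\sqrt{2} \sqrt[4]{5} \sqrt{i}} + 14359 = 21 \sqrt[4]{2} \sqrt[8]{5} \sqrt[4]{i} + 14359 = 14359 + 21 \sqrt[4]{2} \sqrt[8]{5} \sqrt[4]{i} \approx 14387.0 + 11.687 i$)
$\left(\left(51950 + 108983\right) + K\right) + 168067 = \left(\left(51950 + 108983\right) + \left(14359 + 21 \sqrt[4]{2} \sqrt[8]{5} \sqrt[4]{i}\right)\right) + 168067 = \left(160933 + \left(14359 + 21 \sqrt[4]{2} \sqrt[8]{5} \sqrt[4]{i}\right)\right) + 168067 = \left(175292 + 21 \sqrt[4]{2} \sqrt[8]{5} \sqrt[4]{i}\right) + 168067 = 343359 + 21 \sqrt[4]{2} \sqrt[8]{5} \sqrt[4]{i}$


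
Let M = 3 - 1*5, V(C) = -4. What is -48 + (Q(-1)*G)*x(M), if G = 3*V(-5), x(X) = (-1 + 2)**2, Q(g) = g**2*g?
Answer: -36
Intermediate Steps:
M = -2 (M = 3 - 5 = -2)
Q(g) = g**3
x(X) = 1 (x(X) = 1**2 = 1)
G = -12 (G = 3*(-4) = -12)
-48 + (Q(-1)*G)*x(M) = -48 + ((-1)**3*(-12))*1 = -48 - 1*(-12)*1 = -48 + 12*1 = -48 + 12 = -36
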